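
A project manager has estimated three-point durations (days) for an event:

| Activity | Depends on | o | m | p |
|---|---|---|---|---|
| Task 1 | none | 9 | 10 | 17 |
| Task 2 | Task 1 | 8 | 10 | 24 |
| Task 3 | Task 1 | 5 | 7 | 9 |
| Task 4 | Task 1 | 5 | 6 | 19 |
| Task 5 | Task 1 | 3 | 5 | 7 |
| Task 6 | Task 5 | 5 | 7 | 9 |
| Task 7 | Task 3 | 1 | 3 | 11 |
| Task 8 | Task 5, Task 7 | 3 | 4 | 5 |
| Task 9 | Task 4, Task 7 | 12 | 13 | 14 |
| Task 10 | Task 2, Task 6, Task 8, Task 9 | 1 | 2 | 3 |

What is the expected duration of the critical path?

37 days

te_Task 1 = (9 + 4·10 + 17)/6 = 66/6 = 11
te_Task 2 = (8 + 4·10 + 24)/6 = 72/6 = 12
te_Task 3 = (5 + 4·7 + 9)/6 = 42/6 = 7
te_Task 4 = (5 + 4·6 + 19)/6 = 48/6 = 8
te_Task 5 = (3 + 4·5 + 7)/6 = 30/6 = 5
te_Task 6 = (5 + 4·7 + 9)/6 = 42/6 = 7
te_Task 7 = (1 + 4·3 + 11)/6 = 24/6 = 4
te_Task 8 = (3 + 4·4 + 5)/6 = 24/6 = 4
te_Task 9 = (12 + 4·13 + 14)/6 = 78/6 = 13
te_Task 10 = (1 + 4·2 + 3)/6 = 12/6 = 2

Forward pass:
ES_Task 1 = 0; EF_Task 1 = 11
ES_Task 2 = 11; EF_Task 2 = 11+12 = 23
ES_Task 3 = 11; EF_Task 3 = 11+7 = 18
ES_Task 4 = 11; EF_Task 4 = 11+8 = 19
ES_Task 5 = 11; EF_Task 5 = 11+5 = 16
ES_Task 6 = 16; EF_Task 6 = 16+7 = 23
ES_Task 7 = 18; EF_Task 7 = 18+4 = 22
ES_Task 8 = max(EF_Task 5=16, EF_Task 7=22) = 22; EF_Task 8 = 22+4 = 26
ES_Task 9 = max(EF_Task 4=19, EF_Task 7=22) = 22; EF_Task 9 = 22+13 = 35
ES_Task 10 = max(EF_Task 2=23, EF_Task 6=23, EF_Task 8=26, EF_Task 9=35) = 35; EF_Task 10 = 35+2 = 37
Expected project duration μ = 37 days. Critical path: Task 1 → Task 3 → Task 7 → Task 9 → Task 10.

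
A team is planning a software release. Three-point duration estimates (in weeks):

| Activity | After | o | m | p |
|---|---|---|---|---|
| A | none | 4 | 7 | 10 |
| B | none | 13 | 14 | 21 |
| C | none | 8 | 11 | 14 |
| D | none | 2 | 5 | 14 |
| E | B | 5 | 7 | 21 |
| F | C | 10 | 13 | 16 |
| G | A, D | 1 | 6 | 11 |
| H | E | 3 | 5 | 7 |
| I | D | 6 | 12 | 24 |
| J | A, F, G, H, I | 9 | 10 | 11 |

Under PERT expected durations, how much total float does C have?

5 weeks

te_A = (4 + 4·7 + 10)/6 = 42/6 = 7
te_B = (13 + 4·14 + 21)/6 = 90/6 = 15
te_C = (8 + 4·11 + 14)/6 = 66/6 = 11
te_D = (2 + 4·5 + 14)/6 = 36/6 = 6
te_E = (5 + 4·7 + 21)/6 = 54/6 = 9
te_F = (10 + 4·13 + 16)/6 = 78/6 = 13
te_G = (1 + 4·6 + 11)/6 = 36/6 = 6
te_H = (3 + 4·5 + 7)/6 = 30/6 = 5
te_I = (6 + 4·12 + 24)/6 = 78/6 = 13
te_J = (9 + 4·10 + 11)/6 = 60/6 = 10

Forward pass:
ES_A = 0; EF_A = 7
ES_B = 0; EF_B = 15
ES_C = 0; EF_C = 11
ES_D = 0; EF_D = 6
ES_E = 15; EF_E = 15+9 = 24
ES_F = 11; EF_F = 11+13 = 24
ES_G = max(EF_A=7, EF_D=6) = 7; EF_G = 7+6 = 13
ES_H = 24; EF_H = 24+5 = 29
ES_I = 6; EF_I = 6+13 = 19
ES_J = max(EF_A=7, EF_F=24, EF_G=13, EF_H=29, EF_I=19) = 29; EF_J = 29+10 = 39
Expected project duration μ = 39 weeks. Critical path: B → E → H → J.

Backward pass:
LF_J = 39; LS_J = 39−10 = 29
LF_I = LS_J = 29; LS_I = 29−13 = 16
LF_H = LS_J = 29; LS_H = 29−5 = 24
LF_G = LS_J = 29; LS_G = 29−6 = 23
LF_F = LS_J = 29; LS_F = 29−13 = 16
LF_E = LS_H = 24; LS_E = 24−9 = 15
LF_D = min(LS_G=23, LS_I=16) = 16; LS_D = 16−6 = 10
LF_C = LS_F = 16; LS_C = 16−11 = 5
LF_B = LS_E = 15; LS_B = 15−15 = 0
LF_A = min(LS_G=23, LS_J=29) = 23; LS_A = 23−7 = 16
Slack_C = LS_C − ES_C = 5 − 0 = 5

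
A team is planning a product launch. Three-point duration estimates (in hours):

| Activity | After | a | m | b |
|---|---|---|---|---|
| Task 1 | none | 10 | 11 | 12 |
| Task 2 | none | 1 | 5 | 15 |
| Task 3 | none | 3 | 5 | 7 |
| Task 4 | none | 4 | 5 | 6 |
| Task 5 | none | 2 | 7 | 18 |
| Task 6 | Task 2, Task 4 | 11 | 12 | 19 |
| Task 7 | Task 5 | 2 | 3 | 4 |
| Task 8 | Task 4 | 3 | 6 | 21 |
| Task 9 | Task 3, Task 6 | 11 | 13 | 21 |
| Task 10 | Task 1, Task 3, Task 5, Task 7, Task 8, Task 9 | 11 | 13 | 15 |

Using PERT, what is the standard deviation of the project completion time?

te_Task 1 = (10 + 4·11 + 12)/6 = 66/6 = 11; σ²_Task 1 = ((12−10)/6)² = 0.111
te_Task 2 = (1 + 4·5 + 15)/6 = 36/6 = 6; σ²_Task 2 = ((15−1)/6)² = 5.444
te_Task 3 = (3 + 4·5 + 7)/6 = 30/6 = 5; σ²_Task 3 = ((7−3)/6)² = 0.444
te_Task 4 = (4 + 4·5 + 6)/6 = 30/6 = 5; σ²_Task 4 = ((6−4)/6)² = 0.111
te_Task 5 = (2 + 4·7 + 18)/6 = 48/6 = 8; σ²_Task 5 = ((18−2)/6)² = 7.111
te_Task 6 = (11 + 4·12 + 19)/6 = 78/6 = 13; σ²_Task 6 = ((19−11)/6)² = 1.778
te_Task 7 = (2 + 4·3 + 4)/6 = 18/6 = 3; σ²_Task 7 = ((4−2)/6)² = 0.111
te_Task 8 = (3 + 4·6 + 21)/6 = 48/6 = 8; σ²_Task 8 = ((21−3)/6)² = 9.000
te_Task 9 = (11 + 4·13 + 21)/6 = 84/6 = 14; σ²_Task 9 = ((21−11)/6)² = 2.778
te_Task 10 = (11 + 4·13 + 15)/6 = 78/6 = 13; σ²_Task 10 = ((15−11)/6)² = 0.444

Forward pass:
ES_Task 1 = 0; EF_Task 1 = 11
ES_Task 2 = 0; EF_Task 2 = 6
ES_Task 3 = 0; EF_Task 3 = 5
ES_Task 4 = 0; EF_Task 4 = 5
ES_Task 5 = 0; EF_Task 5 = 8
ES_Task 6 = max(EF_Task 2=6, EF_Task 4=5) = 6; EF_Task 6 = 6+13 = 19
ES_Task 7 = 8; EF_Task 7 = 8+3 = 11
ES_Task 8 = 5; EF_Task 8 = 5+8 = 13
ES_Task 9 = max(EF_Task 3=5, EF_Task 6=19) = 19; EF_Task 9 = 19+14 = 33
ES_Task 10 = max(EF_Task 1=11, EF_Task 3=5, EF_Task 5=8, EF_Task 7=11, EF_Task 8=13, EF_Task 9=33) = 33; EF_Task 10 = 33+13 = 46
Expected project duration μ = 46 hours. Critical path: Task 2 → Task 6 → Task 9 → Task 10.

Variance along critical path = 5.444 + 1.778 + 2.778 + 0.444 = 10.444
σ = √10.444 = 3.232 hours

3.23 hours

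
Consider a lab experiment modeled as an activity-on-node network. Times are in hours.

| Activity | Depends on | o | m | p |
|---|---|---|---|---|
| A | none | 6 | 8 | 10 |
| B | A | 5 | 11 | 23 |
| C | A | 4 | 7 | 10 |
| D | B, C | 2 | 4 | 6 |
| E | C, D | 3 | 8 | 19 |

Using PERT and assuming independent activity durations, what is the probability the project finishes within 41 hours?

te_A = (6 + 4·8 + 10)/6 = 48/6 = 8; σ²_A = ((10−6)/6)² = 0.444
te_B = (5 + 4·11 + 23)/6 = 72/6 = 12; σ²_B = ((23−5)/6)² = 9.000
te_C = (4 + 4·7 + 10)/6 = 42/6 = 7; σ²_C = ((10−4)/6)² = 1.000
te_D = (2 + 4·4 + 6)/6 = 24/6 = 4; σ²_D = ((6−2)/6)² = 0.444
te_E = (3 + 4·8 + 19)/6 = 54/6 = 9; σ²_E = ((19−3)/6)² = 7.111

Forward pass:
ES_A = 0; EF_A = 8
ES_B = 8; EF_B = 8+12 = 20
ES_C = 8; EF_C = 8+7 = 15
ES_D = max(EF_B=20, EF_C=15) = 20; EF_D = 20+4 = 24
ES_E = max(EF_C=15, EF_D=24) = 24; EF_E = 24+9 = 33
Expected project duration μ = 33 hours. Critical path: A → B → D → E.

Variance along critical path = 0.444 + 9.000 + 0.444 + 7.111 = 17.000; σ = √17.000 = 4.123 hours.
Z = (41 − 33) / 4.123 = 1.940
P(T ≤ 41) = Φ(1.940) ≈ 0.974

0.974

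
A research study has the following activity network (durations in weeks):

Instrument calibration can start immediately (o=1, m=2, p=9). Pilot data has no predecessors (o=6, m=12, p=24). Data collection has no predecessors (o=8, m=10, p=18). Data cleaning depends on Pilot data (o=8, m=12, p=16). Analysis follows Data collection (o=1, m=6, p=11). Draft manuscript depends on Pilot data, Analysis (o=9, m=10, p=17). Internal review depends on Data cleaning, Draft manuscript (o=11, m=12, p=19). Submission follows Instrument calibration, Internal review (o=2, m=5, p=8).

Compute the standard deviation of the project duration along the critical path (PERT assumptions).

te_Instrument calibration = (1 + 4·2 + 9)/6 = 18/6 = 3; σ²_Instrument calibration = ((9−1)/6)² = 1.778
te_Pilot data = (6 + 4·12 + 24)/6 = 78/6 = 13; σ²_Pilot data = ((24−6)/6)² = 9.000
te_Data collection = (8 + 4·10 + 18)/6 = 66/6 = 11; σ²_Data collection = ((18−8)/6)² = 2.778
te_Data cleaning = (8 + 4·12 + 16)/6 = 72/6 = 12; σ²_Data cleaning = ((16−8)/6)² = 1.778
te_Analysis = (1 + 4·6 + 11)/6 = 36/6 = 6; σ²_Analysis = ((11−1)/6)² = 2.778
te_Draft manuscript = (9 + 4·10 + 17)/6 = 66/6 = 11; σ²_Draft manuscript = ((17−9)/6)² = 1.778
te_Internal review = (11 + 4·12 + 19)/6 = 78/6 = 13; σ²_Internal review = ((19−11)/6)² = 1.778
te_Submission = (2 + 4·5 + 8)/6 = 30/6 = 5; σ²_Submission = ((8−2)/6)² = 1.000

Forward pass:
ES_Instrument calibration = 0; EF_Instrument calibration = 3
ES_Pilot data = 0; EF_Pilot data = 13
ES_Data collection = 0; EF_Data collection = 11
ES_Data cleaning = 13; EF_Data cleaning = 13+12 = 25
ES_Analysis = 11; EF_Analysis = 11+6 = 17
ES_Draft manuscript = max(EF_Pilot data=13, EF_Analysis=17) = 17; EF_Draft manuscript = 17+11 = 28
ES_Internal review = max(EF_Data cleaning=25, EF_Draft manuscript=28) = 28; EF_Internal review = 28+13 = 41
ES_Submission = max(EF_Instrument calibration=3, EF_Internal review=41) = 41; EF_Submission = 41+5 = 46
Expected project duration μ = 46 weeks. Critical path: Data collection → Analysis → Draft manuscript → Internal review → Submission.

Variance along critical path = 2.778 + 2.778 + 1.778 + 1.778 + 1.000 = 10.111
σ = √10.111 = 3.180 weeks

3.18 weeks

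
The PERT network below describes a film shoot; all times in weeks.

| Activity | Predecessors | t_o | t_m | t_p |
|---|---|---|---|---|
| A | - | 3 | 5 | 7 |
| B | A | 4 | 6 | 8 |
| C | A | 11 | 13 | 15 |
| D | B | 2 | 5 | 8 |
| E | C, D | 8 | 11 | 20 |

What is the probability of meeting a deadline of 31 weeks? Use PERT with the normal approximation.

0.674

te_A = (3 + 4·5 + 7)/6 = 30/6 = 5; σ²_A = ((7−3)/6)² = 0.444
te_B = (4 + 4·6 + 8)/6 = 36/6 = 6; σ²_B = ((8−4)/6)² = 0.444
te_C = (11 + 4·13 + 15)/6 = 78/6 = 13; σ²_C = ((15−11)/6)² = 0.444
te_D = (2 + 4·5 + 8)/6 = 30/6 = 5; σ²_D = ((8−2)/6)² = 1.000
te_E = (8 + 4·11 + 20)/6 = 72/6 = 12; σ²_E = ((20−8)/6)² = 4.000

Forward pass:
ES_A = 0; EF_A = 5
ES_B = 5; EF_B = 5+6 = 11
ES_C = 5; EF_C = 5+13 = 18
ES_D = 11; EF_D = 11+5 = 16
ES_E = max(EF_C=18, EF_D=16) = 18; EF_E = 18+12 = 30
Expected project duration μ = 30 weeks. Critical path: A → C → E.

Variance along critical path = 0.444 + 0.444 + 4.000 = 4.889; σ = √4.889 = 2.211 weeks.
Z = (31 − 30) / 2.211 = 0.452
P(T ≤ 31) = Φ(0.452) ≈ 0.674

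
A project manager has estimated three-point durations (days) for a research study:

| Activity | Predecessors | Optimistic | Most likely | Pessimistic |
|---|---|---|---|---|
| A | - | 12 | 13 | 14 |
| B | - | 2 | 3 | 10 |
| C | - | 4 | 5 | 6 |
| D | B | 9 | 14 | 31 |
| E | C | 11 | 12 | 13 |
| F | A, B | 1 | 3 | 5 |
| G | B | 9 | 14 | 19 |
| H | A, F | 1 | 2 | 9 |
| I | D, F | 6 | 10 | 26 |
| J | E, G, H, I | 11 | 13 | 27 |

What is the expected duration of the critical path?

47 days

te_A = (12 + 4·13 + 14)/6 = 78/6 = 13
te_B = (2 + 4·3 + 10)/6 = 24/6 = 4
te_C = (4 + 4·5 + 6)/6 = 30/6 = 5
te_D = (9 + 4·14 + 31)/6 = 96/6 = 16
te_E = (11 + 4·12 + 13)/6 = 72/6 = 12
te_F = (1 + 4·3 + 5)/6 = 18/6 = 3
te_G = (9 + 4·14 + 19)/6 = 84/6 = 14
te_H = (1 + 4·2 + 9)/6 = 18/6 = 3
te_I = (6 + 4·10 + 26)/6 = 72/6 = 12
te_J = (11 + 4·13 + 27)/6 = 90/6 = 15

Forward pass:
ES_A = 0; EF_A = 13
ES_B = 0; EF_B = 4
ES_C = 0; EF_C = 5
ES_D = 4; EF_D = 4+16 = 20
ES_E = 5; EF_E = 5+12 = 17
ES_F = max(EF_A=13, EF_B=4) = 13; EF_F = 13+3 = 16
ES_G = 4; EF_G = 4+14 = 18
ES_H = max(EF_A=13, EF_F=16) = 16; EF_H = 16+3 = 19
ES_I = max(EF_D=20, EF_F=16) = 20; EF_I = 20+12 = 32
ES_J = max(EF_E=17, EF_G=18, EF_H=19, EF_I=32) = 32; EF_J = 32+15 = 47
Expected project duration μ = 47 days. Critical path: B → D → I → J.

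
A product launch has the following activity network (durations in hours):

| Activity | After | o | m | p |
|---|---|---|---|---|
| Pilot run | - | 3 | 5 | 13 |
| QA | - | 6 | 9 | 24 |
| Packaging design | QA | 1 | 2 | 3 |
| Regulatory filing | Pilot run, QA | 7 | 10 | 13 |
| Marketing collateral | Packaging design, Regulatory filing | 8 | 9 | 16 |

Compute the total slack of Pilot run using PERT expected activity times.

te_Pilot run = (3 + 4·5 + 13)/6 = 36/6 = 6
te_QA = (6 + 4·9 + 24)/6 = 66/6 = 11
te_Packaging design = (1 + 4·2 + 3)/6 = 12/6 = 2
te_Regulatory filing = (7 + 4·10 + 13)/6 = 60/6 = 10
te_Marketing collateral = (8 + 4·9 + 16)/6 = 60/6 = 10

Forward pass:
ES_Pilot run = 0; EF_Pilot run = 6
ES_QA = 0; EF_QA = 11
ES_Packaging design = 11; EF_Packaging design = 11+2 = 13
ES_Regulatory filing = max(EF_Pilot run=6, EF_QA=11) = 11; EF_Regulatory filing = 11+10 = 21
ES_Marketing collateral = max(EF_Packaging design=13, EF_Regulatory filing=21) = 21; EF_Marketing collateral = 21+10 = 31
Expected project duration μ = 31 hours. Critical path: QA → Regulatory filing → Marketing collateral.

Backward pass:
LF_Marketing collateral = 31; LS_Marketing collateral = 31−10 = 21
LF_Regulatory filing = LS_Marketing collateral = 21; LS_Regulatory filing = 21−10 = 11
LF_Packaging design = LS_Marketing collateral = 21; LS_Packaging design = 21−2 = 19
LF_QA = min(LS_Packaging design=19, LS_Regulatory filing=11) = 11; LS_QA = 11−11 = 0
LF_Pilot run = LS_Regulatory filing = 11; LS_Pilot run = 11−6 = 5
Slack_Pilot run = LS_Pilot run − ES_Pilot run = 5 − 0 = 5

5 hours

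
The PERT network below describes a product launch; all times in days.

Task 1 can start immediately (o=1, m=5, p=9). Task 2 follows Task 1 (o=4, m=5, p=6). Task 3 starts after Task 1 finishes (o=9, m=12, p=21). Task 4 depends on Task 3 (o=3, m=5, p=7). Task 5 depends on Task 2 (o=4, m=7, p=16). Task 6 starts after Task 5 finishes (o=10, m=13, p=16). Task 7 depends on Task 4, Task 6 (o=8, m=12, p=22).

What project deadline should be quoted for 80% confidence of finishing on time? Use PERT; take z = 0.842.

47.0 days

te_Task 1 = (1 + 4·5 + 9)/6 = 30/6 = 5; σ²_Task 1 = ((9−1)/6)² = 1.778
te_Task 2 = (4 + 4·5 + 6)/6 = 30/6 = 5; σ²_Task 2 = ((6−4)/6)² = 0.111
te_Task 3 = (9 + 4·12 + 21)/6 = 78/6 = 13; σ²_Task 3 = ((21−9)/6)² = 4.000
te_Task 4 = (3 + 4·5 + 7)/6 = 30/6 = 5; σ²_Task 4 = ((7−3)/6)² = 0.444
te_Task 5 = (4 + 4·7 + 16)/6 = 48/6 = 8; σ²_Task 5 = ((16−4)/6)² = 4.000
te_Task 6 = (10 + 4·13 + 16)/6 = 78/6 = 13; σ²_Task 6 = ((16−10)/6)² = 1.000
te_Task 7 = (8 + 4·12 + 22)/6 = 78/6 = 13; σ²_Task 7 = ((22−8)/6)² = 5.444

Forward pass:
ES_Task 1 = 0; EF_Task 1 = 5
ES_Task 2 = 5; EF_Task 2 = 5+5 = 10
ES_Task 3 = 5; EF_Task 3 = 5+13 = 18
ES_Task 4 = 18; EF_Task 4 = 18+5 = 23
ES_Task 5 = 10; EF_Task 5 = 10+8 = 18
ES_Task 6 = 18; EF_Task 6 = 18+13 = 31
ES_Task 7 = max(EF_Task 4=23, EF_Task 6=31) = 31; EF_Task 7 = 31+13 = 44
Expected project duration μ = 44 days. Critical path: Task 1 → Task 2 → Task 5 → Task 6 → Task 7.

Variance along critical path = 1.778 + 0.111 + 4.000 + 1.000 + 5.444 = 12.333; σ = 3.512 days.
D = μ + z·σ = 44 + 0.842·3.512 = 47.0 days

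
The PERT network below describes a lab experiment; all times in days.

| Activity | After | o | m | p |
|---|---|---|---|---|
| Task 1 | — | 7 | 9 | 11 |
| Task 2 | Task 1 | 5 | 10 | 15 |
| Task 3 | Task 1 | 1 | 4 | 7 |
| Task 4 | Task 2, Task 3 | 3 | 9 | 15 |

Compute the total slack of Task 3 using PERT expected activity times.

te_Task 1 = (7 + 4·9 + 11)/6 = 54/6 = 9
te_Task 2 = (5 + 4·10 + 15)/6 = 60/6 = 10
te_Task 3 = (1 + 4·4 + 7)/6 = 24/6 = 4
te_Task 4 = (3 + 4·9 + 15)/6 = 54/6 = 9

Forward pass:
ES_Task 1 = 0; EF_Task 1 = 9
ES_Task 2 = 9; EF_Task 2 = 9+10 = 19
ES_Task 3 = 9; EF_Task 3 = 9+4 = 13
ES_Task 4 = max(EF_Task 2=19, EF_Task 3=13) = 19; EF_Task 4 = 19+9 = 28
Expected project duration μ = 28 days. Critical path: Task 1 → Task 2 → Task 4.

Backward pass:
LF_Task 4 = 28; LS_Task 4 = 28−9 = 19
LF_Task 3 = LS_Task 4 = 19; LS_Task 3 = 19−4 = 15
LF_Task 2 = LS_Task 4 = 19; LS_Task 2 = 19−10 = 9
LF_Task 1 = min(LS_Task 2=9, LS_Task 3=15) = 9; LS_Task 1 = 9−9 = 0
Slack_Task 3 = LS_Task 3 − ES_Task 3 = 15 − 9 = 6

6 days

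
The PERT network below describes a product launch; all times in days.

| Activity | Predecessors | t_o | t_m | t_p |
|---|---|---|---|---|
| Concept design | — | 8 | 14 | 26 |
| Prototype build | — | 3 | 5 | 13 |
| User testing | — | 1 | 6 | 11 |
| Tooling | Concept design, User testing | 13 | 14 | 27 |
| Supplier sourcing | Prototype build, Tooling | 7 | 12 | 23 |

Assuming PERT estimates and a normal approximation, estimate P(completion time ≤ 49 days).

te_Concept design = (8 + 4·14 + 26)/6 = 90/6 = 15; σ²_Concept design = ((26−8)/6)² = 9.000
te_Prototype build = (3 + 4·5 + 13)/6 = 36/6 = 6; σ²_Prototype build = ((13−3)/6)² = 2.778
te_User testing = (1 + 4·6 + 11)/6 = 36/6 = 6; σ²_User testing = ((11−1)/6)² = 2.778
te_Tooling = (13 + 4·14 + 27)/6 = 96/6 = 16; σ²_Tooling = ((27−13)/6)² = 5.444
te_Supplier sourcing = (7 + 4·12 + 23)/6 = 78/6 = 13; σ²_Supplier sourcing = ((23−7)/6)² = 7.111

Forward pass:
ES_Concept design = 0; EF_Concept design = 15
ES_Prototype build = 0; EF_Prototype build = 6
ES_User testing = 0; EF_User testing = 6
ES_Tooling = max(EF_Concept design=15, EF_User testing=6) = 15; EF_Tooling = 15+16 = 31
ES_Supplier sourcing = max(EF_Prototype build=6, EF_Tooling=31) = 31; EF_Supplier sourcing = 31+13 = 44
Expected project duration μ = 44 days. Critical path: Concept design → Tooling → Supplier sourcing.

Variance along critical path = 9.000 + 5.444 + 7.111 = 21.556; σ = √21.556 = 4.643 days.
Z = (49 − 44) / 4.643 = 1.077
P(T ≤ 49) = Φ(1.077) ≈ 0.859

0.859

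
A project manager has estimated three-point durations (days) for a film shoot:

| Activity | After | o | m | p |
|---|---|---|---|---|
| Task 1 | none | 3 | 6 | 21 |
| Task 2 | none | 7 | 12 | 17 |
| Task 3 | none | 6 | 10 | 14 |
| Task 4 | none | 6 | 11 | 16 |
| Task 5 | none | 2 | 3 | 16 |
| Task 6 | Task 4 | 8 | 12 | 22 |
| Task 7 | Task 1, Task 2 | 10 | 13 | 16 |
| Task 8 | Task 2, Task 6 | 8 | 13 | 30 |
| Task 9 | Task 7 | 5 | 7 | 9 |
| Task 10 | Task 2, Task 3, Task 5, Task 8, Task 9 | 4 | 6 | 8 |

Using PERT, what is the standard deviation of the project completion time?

te_Task 1 = (3 + 4·6 + 21)/6 = 48/6 = 8; σ²_Task 1 = ((21−3)/6)² = 9.000
te_Task 2 = (7 + 4·12 + 17)/6 = 72/6 = 12; σ²_Task 2 = ((17−7)/6)² = 2.778
te_Task 3 = (6 + 4·10 + 14)/6 = 60/6 = 10; σ²_Task 3 = ((14−6)/6)² = 1.778
te_Task 4 = (6 + 4·11 + 16)/6 = 66/6 = 11; σ²_Task 4 = ((16−6)/6)² = 2.778
te_Task 5 = (2 + 4·3 + 16)/6 = 30/6 = 5; σ²_Task 5 = ((16−2)/6)² = 5.444
te_Task 6 = (8 + 4·12 + 22)/6 = 78/6 = 13; σ²_Task 6 = ((22−8)/6)² = 5.444
te_Task 7 = (10 + 4·13 + 16)/6 = 78/6 = 13; σ²_Task 7 = ((16−10)/6)² = 1.000
te_Task 8 = (8 + 4·13 + 30)/6 = 90/6 = 15; σ²_Task 8 = ((30−8)/6)² = 13.444
te_Task 9 = (5 + 4·7 + 9)/6 = 42/6 = 7; σ²_Task 9 = ((9−5)/6)² = 0.444
te_Task 10 = (4 + 4·6 + 8)/6 = 36/6 = 6; σ²_Task 10 = ((8−4)/6)² = 0.444

Forward pass:
ES_Task 1 = 0; EF_Task 1 = 8
ES_Task 2 = 0; EF_Task 2 = 12
ES_Task 3 = 0; EF_Task 3 = 10
ES_Task 4 = 0; EF_Task 4 = 11
ES_Task 5 = 0; EF_Task 5 = 5
ES_Task 6 = 11; EF_Task 6 = 11+13 = 24
ES_Task 7 = max(EF_Task 1=8, EF_Task 2=12) = 12; EF_Task 7 = 12+13 = 25
ES_Task 8 = max(EF_Task 2=12, EF_Task 6=24) = 24; EF_Task 8 = 24+15 = 39
ES_Task 9 = 25; EF_Task 9 = 25+7 = 32
ES_Task 10 = max(EF_Task 2=12, EF_Task 3=10, EF_Task 5=5, EF_Task 8=39, EF_Task 9=32) = 39; EF_Task 10 = 39+6 = 45
Expected project duration μ = 45 days. Critical path: Task 4 → Task 6 → Task 8 → Task 10.

Variance along critical path = 2.778 + 5.444 + 13.444 + 0.444 = 22.111
σ = √22.111 = 4.702 days

4.70 days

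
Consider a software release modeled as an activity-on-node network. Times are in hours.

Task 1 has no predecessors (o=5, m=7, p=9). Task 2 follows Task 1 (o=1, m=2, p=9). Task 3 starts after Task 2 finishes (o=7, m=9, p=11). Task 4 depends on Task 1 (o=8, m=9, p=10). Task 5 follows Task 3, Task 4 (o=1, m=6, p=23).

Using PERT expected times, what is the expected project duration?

27 hours

te_Task 1 = (5 + 4·7 + 9)/6 = 42/6 = 7
te_Task 2 = (1 + 4·2 + 9)/6 = 18/6 = 3
te_Task 3 = (7 + 4·9 + 11)/6 = 54/6 = 9
te_Task 4 = (8 + 4·9 + 10)/6 = 54/6 = 9
te_Task 5 = (1 + 4·6 + 23)/6 = 48/6 = 8

Forward pass:
ES_Task 1 = 0; EF_Task 1 = 7
ES_Task 2 = 7; EF_Task 2 = 7+3 = 10
ES_Task 3 = 10; EF_Task 3 = 10+9 = 19
ES_Task 4 = 7; EF_Task 4 = 7+9 = 16
ES_Task 5 = max(EF_Task 3=19, EF_Task 4=16) = 19; EF_Task 5 = 19+8 = 27
Expected project duration μ = 27 hours. Critical path: Task 1 → Task 2 → Task 3 → Task 5.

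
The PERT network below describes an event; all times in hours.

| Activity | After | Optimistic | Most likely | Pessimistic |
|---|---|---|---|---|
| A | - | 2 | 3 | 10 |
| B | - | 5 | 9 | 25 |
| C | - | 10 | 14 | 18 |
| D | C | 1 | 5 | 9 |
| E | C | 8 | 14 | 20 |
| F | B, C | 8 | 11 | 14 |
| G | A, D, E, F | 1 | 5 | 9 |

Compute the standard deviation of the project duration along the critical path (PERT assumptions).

te_A = (2 + 4·3 + 10)/6 = 24/6 = 4; σ²_A = ((10−2)/6)² = 1.778
te_B = (5 + 4·9 + 25)/6 = 66/6 = 11; σ²_B = ((25−5)/6)² = 11.111
te_C = (10 + 4·14 + 18)/6 = 84/6 = 14; σ²_C = ((18−10)/6)² = 1.778
te_D = (1 + 4·5 + 9)/6 = 30/6 = 5; σ²_D = ((9−1)/6)² = 1.778
te_E = (8 + 4·14 + 20)/6 = 84/6 = 14; σ²_E = ((20−8)/6)² = 4.000
te_F = (8 + 4·11 + 14)/6 = 66/6 = 11; σ²_F = ((14−8)/6)² = 1.000
te_G = (1 + 4·5 + 9)/6 = 30/6 = 5; σ²_G = ((9−1)/6)² = 1.778

Forward pass:
ES_A = 0; EF_A = 4
ES_B = 0; EF_B = 11
ES_C = 0; EF_C = 14
ES_D = 14; EF_D = 14+5 = 19
ES_E = 14; EF_E = 14+14 = 28
ES_F = max(EF_B=11, EF_C=14) = 14; EF_F = 14+11 = 25
ES_G = max(EF_A=4, EF_D=19, EF_E=28, EF_F=25) = 28; EF_G = 28+5 = 33
Expected project duration μ = 33 hours. Critical path: C → E → G.

Variance along critical path = 1.778 + 4.000 + 1.778 = 7.556
σ = √7.556 = 2.749 hours

2.75 hours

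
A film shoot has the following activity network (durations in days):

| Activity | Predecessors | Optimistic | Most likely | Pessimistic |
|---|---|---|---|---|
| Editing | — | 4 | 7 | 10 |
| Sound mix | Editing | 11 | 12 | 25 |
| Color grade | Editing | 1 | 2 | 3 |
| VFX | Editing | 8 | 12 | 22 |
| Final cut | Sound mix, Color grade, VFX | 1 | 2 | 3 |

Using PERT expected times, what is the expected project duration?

te_Editing = (4 + 4·7 + 10)/6 = 42/6 = 7
te_Sound mix = (11 + 4·12 + 25)/6 = 84/6 = 14
te_Color grade = (1 + 4·2 + 3)/6 = 12/6 = 2
te_VFX = (8 + 4·12 + 22)/6 = 78/6 = 13
te_Final cut = (1 + 4·2 + 3)/6 = 12/6 = 2

Forward pass:
ES_Editing = 0; EF_Editing = 7
ES_Sound mix = 7; EF_Sound mix = 7+14 = 21
ES_Color grade = 7; EF_Color grade = 7+2 = 9
ES_VFX = 7; EF_VFX = 7+13 = 20
ES_Final cut = max(EF_Sound mix=21, EF_Color grade=9, EF_VFX=20) = 21; EF_Final cut = 21+2 = 23
Expected project duration μ = 23 days. Critical path: Editing → Sound mix → Final cut.

23 days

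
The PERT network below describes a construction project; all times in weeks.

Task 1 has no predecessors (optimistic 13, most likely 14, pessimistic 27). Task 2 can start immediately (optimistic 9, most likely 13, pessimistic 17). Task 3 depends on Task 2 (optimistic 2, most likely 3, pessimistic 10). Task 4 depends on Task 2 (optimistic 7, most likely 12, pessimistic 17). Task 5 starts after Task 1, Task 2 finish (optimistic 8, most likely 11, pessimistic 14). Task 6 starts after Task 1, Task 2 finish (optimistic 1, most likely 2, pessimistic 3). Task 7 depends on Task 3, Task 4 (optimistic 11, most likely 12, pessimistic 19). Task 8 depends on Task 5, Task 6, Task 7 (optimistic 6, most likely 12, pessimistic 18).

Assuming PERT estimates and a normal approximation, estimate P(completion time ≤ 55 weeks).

te_Task 1 = (13 + 4·14 + 27)/6 = 96/6 = 16; σ²_Task 1 = ((27−13)/6)² = 5.444
te_Task 2 = (9 + 4·13 + 17)/6 = 78/6 = 13; σ²_Task 2 = ((17−9)/6)² = 1.778
te_Task 3 = (2 + 4·3 + 10)/6 = 24/6 = 4; σ²_Task 3 = ((10−2)/6)² = 1.778
te_Task 4 = (7 + 4·12 + 17)/6 = 72/6 = 12; σ²_Task 4 = ((17−7)/6)² = 2.778
te_Task 5 = (8 + 4·11 + 14)/6 = 66/6 = 11; σ²_Task 5 = ((14−8)/6)² = 1.000
te_Task 6 = (1 + 4·2 + 3)/6 = 12/6 = 2; σ²_Task 6 = ((3−1)/6)² = 0.111
te_Task 7 = (11 + 4·12 + 19)/6 = 78/6 = 13; σ²_Task 7 = ((19−11)/6)² = 1.778
te_Task 8 = (6 + 4·12 + 18)/6 = 72/6 = 12; σ²_Task 8 = ((18−6)/6)² = 4.000

Forward pass:
ES_Task 1 = 0; EF_Task 1 = 16
ES_Task 2 = 0; EF_Task 2 = 13
ES_Task 3 = 13; EF_Task 3 = 13+4 = 17
ES_Task 4 = 13; EF_Task 4 = 13+12 = 25
ES_Task 5 = max(EF_Task 1=16, EF_Task 2=13) = 16; EF_Task 5 = 16+11 = 27
ES_Task 6 = max(EF_Task 1=16, EF_Task 2=13) = 16; EF_Task 6 = 16+2 = 18
ES_Task 7 = max(EF_Task 3=17, EF_Task 4=25) = 25; EF_Task 7 = 25+13 = 38
ES_Task 8 = max(EF_Task 5=27, EF_Task 6=18, EF_Task 7=38) = 38; EF_Task 8 = 38+12 = 50
Expected project duration μ = 50 weeks. Critical path: Task 2 → Task 4 → Task 7 → Task 8.

Variance along critical path = 1.778 + 2.778 + 1.778 + 4.000 = 10.333; σ = √10.333 = 3.215 weeks.
Z = (55 − 50) / 3.215 = 1.555
P(T ≤ 55) = Φ(1.555) ≈ 0.940

0.940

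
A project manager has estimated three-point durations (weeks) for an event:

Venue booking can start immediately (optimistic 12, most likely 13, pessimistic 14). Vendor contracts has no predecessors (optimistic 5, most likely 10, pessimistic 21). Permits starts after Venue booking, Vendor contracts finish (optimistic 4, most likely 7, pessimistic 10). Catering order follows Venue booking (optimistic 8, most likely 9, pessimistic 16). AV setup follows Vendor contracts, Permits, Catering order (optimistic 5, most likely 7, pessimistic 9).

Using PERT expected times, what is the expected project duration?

30 weeks

te_Venue booking = (12 + 4·13 + 14)/6 = 78/6 = 13
te_Vendor contracts = (5 + 4·10 + 21)/6 = 66/6 = 11
te_Permits = (4 + 4·7 + 10)/6 = 42/6 = 7
te_Catering order = (8 + 4·9 + 16)/6 = 60/6 = 10
te_AV setup = (5 + 4·7 + 9)/6 = 42/6 = 7

Forward pass:
ES_Venue booking = 0; EF_Venue booking = 13
ES_Vendor contracts = 0; EF_Vendor contracts = 11
ES_Permits = max(EF_Venue booking=13, EF_Vendor contracts=11) = 13; EF_Permits = 13+7 = 20
ES_Catering order = 13; EF_Catering order = 13+10 = 23
ES_AV setup = max(EF_Vendor contracts=11, EF_Permits=20, EF_Catering order=23) = 23; EF_AV setup = 23+7 = 30
Expected project duration μ = 30 weeks. Critical path: Venue booking → Catering order → AV setup.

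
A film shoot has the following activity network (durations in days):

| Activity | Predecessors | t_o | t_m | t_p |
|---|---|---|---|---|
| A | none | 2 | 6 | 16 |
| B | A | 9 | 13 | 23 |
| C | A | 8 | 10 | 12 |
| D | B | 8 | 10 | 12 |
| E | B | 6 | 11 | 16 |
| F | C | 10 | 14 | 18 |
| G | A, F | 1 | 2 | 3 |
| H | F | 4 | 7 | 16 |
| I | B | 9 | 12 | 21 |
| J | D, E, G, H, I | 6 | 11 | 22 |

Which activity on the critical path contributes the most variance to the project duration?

J

te_A = (2 + 4·6 + 16)/6 = 42/6 = 7; σ²_A = ((16−2)/6)² = 5.444
te_B = (9 + 4·13 + 23)/6 = 84/6 = 14; σ²_B = ((23−9)/6)² = 5.444
te_C = (8 + 4·10 + 12)/6 = 60/6 = 10; σ²_C = ((12−8)/6)² = 0.444
te_D = (8 + 4·10 + 12)/6 = 60/6 = 10; σ²_D = ((12−8)/6)² = 0.444
te_E = (6 + 4·11 + 16)/6 = 66/6 = 11; σ²_E = ((16−6)/6)² = 2.778
te_F = (10 + 4·14 + 18)/6 = 84/6 = 14; σ²_F = ((18−10)/6)² = 1.778
te_G = (1 + 4·2 + 3)/6 = 12/6 = 2; σ²_G = ((3−1)/6)² = 0.111
te_H = (4 + 4·7 + 16)/6 = 48/6 = 8; σ²_H = ((16−4)/6)² = 4.000
te_I = (9 + 4·12 + 21)/6 = 78/6 = 13; σ²_I = ((21−9)/6)² = 4.000
te_J = (6 + 4·11 + 22)/6 = 72/6 = 12; σ²_J = ((22−6)/6)² = 7.111

Forward pass:
ES_A = 0; EF_A = 7
ES_B = 7; EF_B = 7+14 = 21
ES_C = 7; EF_C = 7+10 = 17
ES_D = 21; EF_D = 21+10 = 31
ES_E = 21; EF_E = 21+11 = 32
ES_F = 17; EF_F = 17+14 = 31
ES_G = max(EF_A=7, EF_F=31) = 31; EF_G = 31+2 = 33
ES_H = 31; EF_H = 31+8 = 39
ES_I = 21; EF_I = 21+13 = 34
ES_J = max(EF_D=31, EF_E=32, EF_G=33, EF_H=39, EF_I=34) = 39; EF_J = 39+12 = 51
Expected project duration μ = 51 days. Critical path: A → C → F → H → J.

Variances on critical path: σ²_A=5.444, σ²_C=0.444, σ²_F=1.778, σ²_H=4.000, σ²_J=7.111.
Largest is σ²_J = 7.111.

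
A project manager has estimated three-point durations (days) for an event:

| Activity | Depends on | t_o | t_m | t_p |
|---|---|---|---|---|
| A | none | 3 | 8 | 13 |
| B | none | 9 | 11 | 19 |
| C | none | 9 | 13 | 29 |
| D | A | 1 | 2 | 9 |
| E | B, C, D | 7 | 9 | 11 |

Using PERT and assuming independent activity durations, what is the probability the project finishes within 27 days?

0.811

te_A = (3 + 4·8 + 13)/6 = 48/6 = 8; σ²_A = ((13−3)/6)² = 2.778
te_B = (9 + 4·11 + 19)/6 = 72/6 = 12; σ²_B = ((19−9)/6)² = 2.778
te_C = (9 + 4·13 + 29)/6 = 90/6 = 15; σ²_C = ((29−9)/6)² = 11.111
te_D = (1 + 4·2 + 9)/6 = 18/6 = 3; σ²_D = ((9−1)/6)² = 1.778
te_E = (7 + 4·9 + 11)/6 = 54/6 = 9; σ²_E = ((11−7)/6)² = 0.444

Forward pass:
ES_A = 0; EF_A = 8
ES_B = 0; EF_B = 12
ES_C = 0; EF_C = 15
ES_D = 8; EF_D = 8+3 = 11
ES_E = max(EF_B=12, EF_C=15, EF_D=11) = 15; EF_E = 15+9 = 24
Expected project duration μ = 24 days. Critical path: C → E.

Variance along critical path = 11.111 + 0.444 = 11.556; σ = √11.556 = 3.399 days.
Z = (27 − 24) / 3.399 = 0.883
P(T ≤ 27) = Φ(0.883) ≈ 0.811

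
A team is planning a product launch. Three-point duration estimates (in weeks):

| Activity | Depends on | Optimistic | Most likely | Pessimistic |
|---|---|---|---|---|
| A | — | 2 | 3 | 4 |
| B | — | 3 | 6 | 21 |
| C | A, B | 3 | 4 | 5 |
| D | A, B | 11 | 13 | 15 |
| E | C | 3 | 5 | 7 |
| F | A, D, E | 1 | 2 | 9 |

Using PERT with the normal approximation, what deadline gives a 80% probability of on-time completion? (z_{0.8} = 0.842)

26.8 weeks

te_A = (2 + 4·3 + 4)/6 = 18/6 = 3; σ²_A = ((4−2)/6)² = 0.111
te_B = (3 + 4·6 + 21)/6 = 48/6 = 8; σ²_B = ((21−3)/6)² = 9.000
te_C = (3 + 4·4 + 5)/6 = 24/6 = 4; σ²_C = ((5−3)/6)² = 0.111
te_D = (11 + 4·13 + 15)/6 = 78/6 = 13; σ²_D = ((15−11)/6)² = 0.444
te_E = (3 + 4·5 + 7)/6 = 30/6 = 5; σ²_E = ((7−3)/6)² = 0.444
te_F = (1 + 4·2 + 9)/6 = 18/6 = 3; σ²_F = ((9−1)/6)² = 1.778

Forward pass:
ES_A = 0; EF_A = 3
ES_B = 0; EF_B = 8
ES_C = max(EF_A=3, EF_B=8) = 8; EF_C = 8+4 = 12
ES_D = max(EF_A=3, EF_B=8) = 8; EF_D = 8+13 = 21
ES_E = 12; EF_E = 12+5 = 17
ES_F = max(EF_A=3, EF_D=21, EF_E=17) = 21; EF_F = 21+3 = 24
Expected project duration μ = 24 weeks. Critical path: B → D → F.

Variance along critical path = 9.000 + 0.444 + 1.778 = 11.222; σ = 3.350 weeks.
D = μ + z·σ = 24 + 0.842·3.350 = 26.8 weeks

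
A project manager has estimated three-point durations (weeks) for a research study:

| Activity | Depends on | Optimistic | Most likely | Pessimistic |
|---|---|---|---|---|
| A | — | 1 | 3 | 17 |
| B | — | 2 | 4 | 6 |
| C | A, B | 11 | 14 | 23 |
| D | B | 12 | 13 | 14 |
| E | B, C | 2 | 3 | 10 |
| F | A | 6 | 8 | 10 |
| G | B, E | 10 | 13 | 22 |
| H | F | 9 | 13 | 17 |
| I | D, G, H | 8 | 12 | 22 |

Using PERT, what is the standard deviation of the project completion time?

te_A = (1 + 4·3 + 17)/6 = 30/6 = 5; σ²_A = ((17−1)/6)² = 7.111
te_B = (2 + 4·4 + 6)/6 = 24/6 = 4; σ²_B = ((6−2)/6)² = 0.444
te_C = (11 + 4·14 + 23)/6 = 90/6 = 15; σ²_C = ((23−11)/6)² = 4.000
te_D = (12 + 4·13 + 14)/6 = 78/6 = 13; σ²_D = ((14−12)/6)² = 0.111
te_E = (2 + 4·3 + 10)/6 = 24/6 = 4; σ²_E = ((10−2)/6)² = 1.778
te_F = (6 + 4·8 + 10)/6 = 48/6 = 8; σ²_F = ((10−6)/6)² = 0.444
te_G = (10 + 4·13 + 22)/6 = 84/6 = 14; σ²_G = ((22−10)/6)² = 4.000
te_H = (9 + 4·13 + 17)/6 = 78/6 = 13; σ²_H = ((17−9)/6)² = 1.778
te_I = (8 + 4·12 + 22)/6 = 78/6 = 13; σ²_I = ((22−8)/6)² = 5.444

Forward pass:
ES_A = 0; EF_A = 5
ES_B = 0; EF_B = 4
ES_C = max(EF_A=5, EF_B=4) = 5; EF_C = 5+15 = 20
ES_D = 4; EF_D = 4+13 = 17
ES_E = max(EF_B=4, EF_C=20) = 20; EF_E = 20+4 = 24
ES_F = 5; EF_F = 5+8 = 13
ES_G = max(EF_B=4, EF_E=24) = 24; EF_G = 24+14 = 38
ES_H = 13; EF_H = 13+13 = 26
ES_I = max(EF_D=17, EF_G=38, EF_H=26) = 38; EF_I = 38+13 = 51
Expected project duration μ = 51 weeks. Critical path: A → C → E → G → I.

Variance along critical path = 7.111 + 4.000 + 1.778 + 4.000 + 5.444 = 22.333
σ = √22.333 = 4.726 weeks

4.73 weeks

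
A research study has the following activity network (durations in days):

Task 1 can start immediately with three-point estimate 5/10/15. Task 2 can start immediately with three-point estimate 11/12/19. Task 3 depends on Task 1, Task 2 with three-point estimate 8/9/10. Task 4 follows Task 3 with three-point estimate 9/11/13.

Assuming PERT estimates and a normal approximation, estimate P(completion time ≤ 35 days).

te_Task 1 = (5 + 4·10 + 15)/6 = 60/6 = 10; σ²_Task 1 = ((15−5)/6)² = 2.778
te_Task 2 = (11 + 4·12 + 19)/6 = 78/6 = 13; σ²_Task 2 = ((19−11)/6)² = 1.778
te_Task 3 = (8 + 4·9 + 10)/6 = 54/6 = 9; σ²_Task 3 = ((10−8)/6)² = 0.111
te_Task 4 = (9 + 4·11 + 13)/6 = 66/6 = 11; σ²_Task 4 = ((13−9)/6)² = 0.444

Forward pass:
ES_Task 1 = 0; EF_Task 1 = 10
ES_Task 2 = 0; EF_Task 2 = 13
ES_Task 3 = max(EF_Task 1=10, EF_Task 2=13) = 13; EF_Task 3 = 13+9 = 22
ES_Task 4 = 22; EF_Task 4 = 22+11 = 33
Expected project duration μ = 33 days. Critical path: Task 2 → Task 3 → Task 4.

Variance along critical path = 1.778 + 0.111 + 0.444 = 2.333; σ = √2.333 = 1.528 days.
Z = (35 − 33) / 1.528 = 1.309
P(T ≤ 35) = Φ(1.309) ≈ 0.905

0.905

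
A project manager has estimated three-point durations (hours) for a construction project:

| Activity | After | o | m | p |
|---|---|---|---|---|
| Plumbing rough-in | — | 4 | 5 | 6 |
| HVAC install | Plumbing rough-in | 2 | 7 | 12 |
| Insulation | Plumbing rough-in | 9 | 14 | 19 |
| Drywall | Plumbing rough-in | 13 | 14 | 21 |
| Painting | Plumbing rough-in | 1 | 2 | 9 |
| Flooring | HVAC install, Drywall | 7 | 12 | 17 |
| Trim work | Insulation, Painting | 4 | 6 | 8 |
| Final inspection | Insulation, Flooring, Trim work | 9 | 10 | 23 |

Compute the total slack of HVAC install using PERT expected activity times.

8 hours

te_Plumbing rough-in = (4 + 4·5 + 6)/6 = 30/6 = 5
te_HVAC install = (2 + 4·7 + 12)/6 = 42/6 = 7
te_Insulation = (9 + 4·14 + 19)/6 = 84/6 = 14
te_Drywall = (13 + 4·14 + 21)/6 = 90/6 = 15
te_Painting = (1 + 4·2 + 9)/6 = 18/6 = 3
te_Flooring = (7 + 4·12 + 17)/6 = 72/6 = 12
te_Trim work = (4 + 4·6 + 8)/6 = 36/6 = 6
te_Final inspection = (9 + 4·10 + 23)/6 = 72/6 = 12

Forward pass:
ES_Plumbing rough-in = 0; EF_Plumbing rough-in = 5
ES_HVAC install = 5; EF_HVAC install = 5+7 = 12
ES_Insulation = 5; EF_Insulation = 5+14 = 19
ES_Drywall = 5; EF_Drywall = 5+15 = 20
ES_Painting = 5; EF_Painting = 5+3 = 8
ES_Flooring = max(EF_HVAC install=12, EF_Drywall=20) = 20; EF_Flooring = 20+12 = 32
ES_Trim work = max(EF_Insulation=19, EF_Painting=8) = 19; EF_Trim work = 19+6 = 25
ES_Final inspection = max(EF_Insulation=19, EF_Flooring=32, EF_Trim work=25) = 32; EF_Final inspection = 32+12 = 44
Expected project duration μ = 44 hours. Critical path: Plumbing rough-in → Drywall → Flooring → Final inspection.

Backward pass:
LF_Final inspection = 44; LS_Final inspection = 44−12 = 32
LF_Trim work = LS_Final inspection = 32; LS_Trim work = 32−6 = 26
LF_Flooring = LS_Final inspection = 32; LS_Flooring = 32−12 = 20
LF_Painting = LS_Trim work = 26; LS_Painting = 26−3 = 23
LF_Drywall = LS_Flooring = 20; LS_Drywall = 20−15 = 5
LF_Insulation = min(LS_Trim work=26, LS_Final inspection=32) = 26; LS_Insulation = 26−14 = 12
LF_HVAC install = LS_Flooring = 20; LS_HVAC install = 20−7 = 13
LF_Plumbing rough-in = min(LS_HVAC install=13, LS_Insulation=12, LS_Drywall=5, LS_Painting=23) = 5; LS_Plumbing rough-in = 5−5 = 0
Slack_HVAC install = LS_HVAC install − ES_HVAC install = 13 − 5 = 8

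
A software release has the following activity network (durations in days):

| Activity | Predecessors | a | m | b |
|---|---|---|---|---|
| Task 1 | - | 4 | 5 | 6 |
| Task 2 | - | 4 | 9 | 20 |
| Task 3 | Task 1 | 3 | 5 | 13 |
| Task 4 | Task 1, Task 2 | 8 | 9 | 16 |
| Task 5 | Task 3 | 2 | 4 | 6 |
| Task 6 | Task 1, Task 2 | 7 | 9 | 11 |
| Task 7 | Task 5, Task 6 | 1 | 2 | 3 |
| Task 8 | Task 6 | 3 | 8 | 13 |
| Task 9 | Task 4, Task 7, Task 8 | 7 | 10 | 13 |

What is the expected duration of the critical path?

te_Task 1 = (4 + 4·5 + 6)/6 = 30/6 = 5
te_Task 2 = (4 + 4·9 + 20)/6 = 60/6 = 10
te_Task 3 = (3 + 4·5 + 13)/6 = 36/6 = 6
te_Task 4 = (8 + 4·9 + 16)/6 = 60/6 = 10
te_Task 5 = (2 + 4·4 + 6)/6 = 24/6 = 4
te_Task 6 = (7 + 4·9 + 11)/6 = 54/6 = 9
te_Task 7 = (1 + 4·2 + 3)/6 = 12/6 = 2
te_Task 8 = (3 + 4·8 + 13)/6 = 48/6 = 8
te_Task 9 = (7 + 4·10 + 13)/6 = 60/6 = 10

Forward pass:
ES_Task 1 = 0; EF_Task 1 = 5
ES_Task 2 = 0; EF_Task 2 = 10
ES_Task 3 = 5; EF_Task 3 = 5+6 = 11
ES_Task 4 = max(EF_Task 1=5, EF_Task 2=10) = 10; EF_Task 4 = 10+10 = 20
ES_Task 5 = 11; EF_Task 5 = 11+4 = 15
ES_Task 6 = max(EF_Task 1=5, EF_Task 2=10) = 10; EF_Task 6 = 10+9 = 19
ES_Task 7 = max(EF_Task 5=15, EF_Task 6=19) = 19; EF_Task 7 = 19+2 = 21
ES_Task 8 = 19; EF_Task 8 = 19+8 = 27
ES_Task 9 = max(EF_Task 4=20, EF_Task 7=21, EF_Task 8=27) = 27; EF_Task 9 = 27+10 = 37
Expected project duration μ = 37 days. Critical path: Task 2 → Task 6 → Task 8 → Task 9.

37 days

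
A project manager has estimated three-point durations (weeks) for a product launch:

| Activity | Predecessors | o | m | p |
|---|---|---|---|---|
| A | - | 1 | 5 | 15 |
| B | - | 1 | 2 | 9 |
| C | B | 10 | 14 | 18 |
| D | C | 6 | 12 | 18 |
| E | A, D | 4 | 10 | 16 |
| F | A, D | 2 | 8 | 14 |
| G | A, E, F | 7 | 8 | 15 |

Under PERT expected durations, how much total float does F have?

te_A = (1 + 4·5 + 15)/6 = 36/6 = 6
te_B = (1 + 4·2 + 9)/6 = 18/6 = 3
te_C = (10 + 4·14 + 18)/6 = 84/6 = 14
te_D = (6 + 4·12 + 18)/6 = 72/6 = 12
te_E = (4 + 4·10 + 16)/6 = 60/6 = 10
te_F = (2 + 4·8 + 14)/6 = 48/6 = 8
te_G = (7 + 4·8 + 15)/6 = 54/6 = 9

Forward pass:
ES_A = 0; EF_A = 6
ES_B = 0; EF_B = 3
ES_C = 3; EF_C = 3+14 = 17
ES_D = 17; EF_D = 17+12 = 29
ES_E = max(EF_A=6, EF_D=29) = 29; EF_E = 29+10 = 39
ES_F = max(EF_A=6, EF_D=29) = 29; EF_F = 29+8 = 37
ES_G = max(EF_A=6, EF_E=39, EF_F=37) = 39; EF_G = 39+9 = 48
Expected project duration μ = 48 weeks. Critical path: B → C → D → E → G.

Backward pass:
LF_G = 48; LS_G = 48−9 = 39
LF_F = LS_G = 39; LS_F = 39−8 = 31
LF_E = LS_G = 39; LS_E = 39−10 = 29
LF_D = min(LS_E=29, LS_F=31) = 29; LS_D = 29−12 = 17
LF_C = LS_D = 17; LS_C = 17−14 = 3
LF_B = LS_C = 3; LS_B = 3−3 = 0
LF_A = min(LS_E=29, LS_F=31, LS_G=39) = 29; LS_A = 29−6 = 23
Slack_F = LS_F − ES_F = 31 − 29 = 2

2 weeks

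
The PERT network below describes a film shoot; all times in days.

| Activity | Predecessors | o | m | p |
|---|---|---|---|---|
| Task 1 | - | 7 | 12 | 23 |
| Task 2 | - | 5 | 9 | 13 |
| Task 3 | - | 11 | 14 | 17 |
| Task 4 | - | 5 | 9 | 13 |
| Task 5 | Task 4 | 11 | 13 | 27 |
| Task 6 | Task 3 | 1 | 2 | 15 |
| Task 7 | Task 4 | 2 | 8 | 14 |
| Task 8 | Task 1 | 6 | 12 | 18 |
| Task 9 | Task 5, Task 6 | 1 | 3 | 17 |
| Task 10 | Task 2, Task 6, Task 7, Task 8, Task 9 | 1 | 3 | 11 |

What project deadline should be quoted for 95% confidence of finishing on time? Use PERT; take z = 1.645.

te_Task 1 = (7 + 4·12 + 23)/6 = 78/6 = 13; σ²_Task 1 = ((23−7)/6)² = 7.111
te_Task 2 = (5 + 4·9 + 13)/6 = 54/6 = 9; σ²_Task 2 = ((13−5)/6)² = 1.778
te_Task 3 = (11 + 4·14 + 17)/6 = 84/6 = 14; σ²_Task 3 = ((17−11)/6)² = 1.000
te_Task 4 = (5 + 4·9 + 13)/6 = 54/6 = 9; σ²_Task 4 = ((13−5)/6)² = 1.778
te_Task 5 = (11 + 4·13 + 27)/6 = 90/6 = 15; σ²_Task 5 = ((27−11)/6)² = 7.111
te_Task 6 = (1 + 4·2 + 15)/6 = 24/6 = 4; σ²_Task 6 = ((15−1)/6)² = 5.444
te_Task 7 = (2 + 4·8 + 14)/6 = 48/6 = 8; σ²_Task 7 = ((14−2)/6)² = 4.000
te_Task 8 = (6 + 4·12 + 18)/6 = 72/6 = 12; σ²_Task 8 = ((18−6)/6)² = 4.000
te_Task 9 = (1 + 4·3 + 17)/6 = 30/6 = 5; σ²_Task 9 = ((17−1)/6)² = 7.111
te_Task 10 = (1 + 4·3 + 11)/6 = 24/6 = 4; σ²_Task 10 = ((11−1)/6)² = 2.778

Forward pass:
ES_Task 1 = 0; EF_Task 1 = 13
ES_Task 2 = 0; EF_Task 2 = 9
ES_Task 3 = 0; EF_Task 3 = 14
ES_Task 4 = 0; EF_Task 4 = 9
ES_Task 5 = 9; EF_Task 5 = 9+15 = 24
ES_Task 6 = 14; EF_Task 6 = 14+4 = 18
ES_Task 7 = 9; EF_Task 7 = 9+8 = 17
ES_Task 8 = 13; EF_Task 8 = 13+12 = 25
ES_Task 9 = max(EF_Task 5=24, EF_Task 6=18) = 24; EF_Task 9 = 24+5 = 29
ES_Task 10 = max(EF_Task 2=9, EF_Task 6=18, EF_Task 7=17, EF_Task 8=25, EF_Task 9=29) = 29; EF_Task 10 = 29+4 = 33
Expected project duration μ = 33 days. Critical path: Task 4 → Task 5 → Task 9 → Task 10.

Variance along critical path = 1.778 + 7.111 + 7.111 + 2.778 = 18.778; σ = 4.333 days.
D = μ + z·σ = 33 + 1.645·4.333 = 40.1 days

40.1 days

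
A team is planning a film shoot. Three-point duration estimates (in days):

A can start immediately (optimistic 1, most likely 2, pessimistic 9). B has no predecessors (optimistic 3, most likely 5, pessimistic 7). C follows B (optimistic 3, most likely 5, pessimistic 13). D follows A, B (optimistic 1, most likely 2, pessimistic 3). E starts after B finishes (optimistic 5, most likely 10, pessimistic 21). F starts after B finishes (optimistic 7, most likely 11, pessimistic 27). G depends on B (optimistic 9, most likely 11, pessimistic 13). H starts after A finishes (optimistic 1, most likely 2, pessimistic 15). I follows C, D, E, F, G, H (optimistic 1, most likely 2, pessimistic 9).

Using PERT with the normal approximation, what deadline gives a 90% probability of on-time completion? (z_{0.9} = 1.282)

25.7 days

te_A = (1 + 4·2 + 9)/6 = 18/6 = 3; σ²_A = ((9−1)/6)² = 1.778
te_B = (3 + 4·5 + 7)/6 = 30/6 = 5; σ²_B = ((7−3)/6)² = 0.444
te_C = (3 + 4·5 + 13)/6 = 36/6 = 6; σ²_C = ((13−3)/6)² = 2.778
te_D = (1 + 4·2 + 3)/6 = 12/6 = 2; σ²_D = ((3−1)/6)² = 0.111
te_E = (5 + 4·10 + 21)/6 = 66/6 = 11; σ²_E = ((21−5)/6)² = 7.111
te_F = (7 + 4·11 + 27)/6 = 78/6 = 13; σ²_F = ((27−7)/6)² = 11.111
te_G = (9 + 4·11 + 13)/6 = 66/6 = 11; σ²_G = ((13−9)/6)² = 0.444
te_H = (1 + 4·2 + 15)/6 = 24/6 = 4; σ²_H = ((15−1)/6)² = 5.444
te_I = (1 + 4·2 + 9)/6 = 18/6 = 3; σ²_I = ((9−1)/6)² = 1.778

Forward pass:
ES_A = 0; EF_A = 3
ES_B = 0; EF_B = 5
ES_C = 5; EF_C = 5+6 = 11
ES_D = max(EF_A=3, EF_B=5) = 5; EF_D = 5+2 = 7
ES_E = 5; EF_E = 5+11 = 16
ES_F = 5; EF_F = 5+13 = 18
ES_G = 5; EF_G = 5+11 = 16
ES_H = 3; EF_H = 3+4 = 7
ES_I = max(EF_C=11, EF_D=7, EF_E=16, EF_F=18, EF_G=16, EF_H=7) = 18; EF_I = 18+3 = 21
Expected project duration μ = 21 days. Critical path: B → F → I.

Variance along critical path = 0.444 + 11.111 + 1.778 = 13.333; σ = 3.651 days.
D = μ + z·σ = 21 + 1.282·3.651 = 25.7 days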